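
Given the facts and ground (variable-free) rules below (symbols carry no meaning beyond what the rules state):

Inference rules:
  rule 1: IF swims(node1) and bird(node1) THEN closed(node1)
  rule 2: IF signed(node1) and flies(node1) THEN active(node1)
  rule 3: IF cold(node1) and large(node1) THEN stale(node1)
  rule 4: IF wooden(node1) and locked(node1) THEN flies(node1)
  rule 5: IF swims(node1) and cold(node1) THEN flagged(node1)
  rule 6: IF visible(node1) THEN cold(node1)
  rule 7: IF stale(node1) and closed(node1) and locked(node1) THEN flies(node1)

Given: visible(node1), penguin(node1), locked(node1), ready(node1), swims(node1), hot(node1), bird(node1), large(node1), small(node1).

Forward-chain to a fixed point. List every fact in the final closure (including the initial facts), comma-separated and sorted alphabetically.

Round 1 fires rule 1, rule 6, giving closed(node1), cold(node1).
Round 2 fires rule 3, rule 5, giving stale(node1), flagged(node1).
Round 3 fires rule 7, giving flies(node1).

bird(node1), closed(node1), cold(node1), flagged(node1), flies(node1), hot(node1), large(node1), locked(node1), penguin(node1), ready(node1), small(node1), stale(node1), swims(node1), visible(node1)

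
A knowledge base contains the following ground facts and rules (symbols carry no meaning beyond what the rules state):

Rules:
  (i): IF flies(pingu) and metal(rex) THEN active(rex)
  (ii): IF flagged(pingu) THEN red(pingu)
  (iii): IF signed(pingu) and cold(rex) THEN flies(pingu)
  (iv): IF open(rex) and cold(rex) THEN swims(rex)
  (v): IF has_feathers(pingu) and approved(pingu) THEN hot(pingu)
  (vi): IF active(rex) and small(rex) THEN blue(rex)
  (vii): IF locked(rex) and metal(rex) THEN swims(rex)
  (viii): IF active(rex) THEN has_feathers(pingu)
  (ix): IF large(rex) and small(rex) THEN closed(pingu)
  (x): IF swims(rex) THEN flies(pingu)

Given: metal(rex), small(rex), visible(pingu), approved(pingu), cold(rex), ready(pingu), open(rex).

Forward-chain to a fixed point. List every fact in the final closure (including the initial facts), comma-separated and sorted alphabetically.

[1] (iv) [IF open(rex) and cold(rex) THEN swims(rex)]. ⇒ new: swims(rex).
[2] (x) [IF swims(rex) THEN flies(pingu)]. ⇒ new: flies(pingu).
[3] (i) [IF flies(pingu) and metal(rex) THEN active(rex)]. ⇒ new: active(rex).
[4] (vi) [IF active(rex) and small(rex) THEN blue(rex)]; (viii) [IF active(rex) THEN has_feathers(pingu)]. ⇒ new: blue(rex), has_feathers(pingu).
[5] (v) [IF has_feathers(pingu) and approved(pingu) THEN hot(pingu)]. ⇒ new: hot(pingu).

active(rex), approved(pingu), blue(rex), cold(rex), flies(pingu), has_feathers(pingu), hot(pingu), metal(rex), open(rex), ready(pingu), small(rex), swims(rex), visible(pingu)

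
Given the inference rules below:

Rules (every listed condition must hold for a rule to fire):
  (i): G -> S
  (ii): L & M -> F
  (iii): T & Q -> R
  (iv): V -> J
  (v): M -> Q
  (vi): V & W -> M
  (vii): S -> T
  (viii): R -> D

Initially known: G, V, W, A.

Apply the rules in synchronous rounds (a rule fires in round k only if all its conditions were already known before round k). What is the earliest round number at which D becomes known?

4

Round 1 — (i), (iv), (vi), derive S, J, M.
Round 2 — (v), (vii), derive Q, T.
Round 3 — (iii), derive R.
Round 4 — (viii), derive D.
D first appears in round 4.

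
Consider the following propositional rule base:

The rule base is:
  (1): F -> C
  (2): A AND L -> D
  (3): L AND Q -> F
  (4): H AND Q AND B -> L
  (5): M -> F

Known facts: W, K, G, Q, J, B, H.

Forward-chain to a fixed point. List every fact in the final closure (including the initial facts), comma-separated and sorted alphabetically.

B, C, F, G, H, J, K, L, Q, W

Round 1: (4) [H AND Q AND B -> L]. New: L.
Round 2: (3) [L AND Q -> F]. New: F.
Round 3: (1) [F -> C]. New: C.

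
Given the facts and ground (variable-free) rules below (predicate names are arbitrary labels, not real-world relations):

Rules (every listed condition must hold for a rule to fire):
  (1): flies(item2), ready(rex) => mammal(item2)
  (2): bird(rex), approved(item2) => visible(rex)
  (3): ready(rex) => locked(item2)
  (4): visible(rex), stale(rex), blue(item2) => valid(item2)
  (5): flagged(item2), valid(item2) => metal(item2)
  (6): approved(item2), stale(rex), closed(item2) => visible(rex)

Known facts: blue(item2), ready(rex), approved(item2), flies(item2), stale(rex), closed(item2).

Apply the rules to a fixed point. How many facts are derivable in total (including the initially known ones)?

10

[1] (1) [flies(item2), ready(rex) => mammal(item2)]; (3) [ready(rex) => locked(item2)]; (6) [approved(item2), stale(rex), closed(item2) => visible(rex)]. ⇒ new: mammal(item2), locked(item2), visible(rex).
[2] (4) [visible(rex), stale(rex), blue(item2) => valid(item2)]. ⇒ new: valid(item2).
Closure: {approved(item2), blue(item2), closed(item2), flies(item2), locked(item2), mammal(item2), ready(rex), stale(rex), valid(item2), visible(rex)} — 10 facts.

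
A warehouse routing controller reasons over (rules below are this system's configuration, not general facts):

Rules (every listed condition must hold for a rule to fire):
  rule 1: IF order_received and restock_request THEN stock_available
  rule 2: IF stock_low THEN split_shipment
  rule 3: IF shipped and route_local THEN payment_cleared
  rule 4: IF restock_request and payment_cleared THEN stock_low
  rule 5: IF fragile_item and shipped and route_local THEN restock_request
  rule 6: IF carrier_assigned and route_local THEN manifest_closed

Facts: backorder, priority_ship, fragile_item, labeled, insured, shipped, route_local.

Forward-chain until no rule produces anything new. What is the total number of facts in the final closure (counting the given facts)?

Round 1 — rule 3, rule 5, derive payment_cleared, restock_request.
Round 2 — rule 4, derive stock_low.
Round 3 — rule 2, derive split_shipment.
Closure: {backorder, fragile_item, insured, labeled, payment_cleared, priority_ship, restock_request, route_local, shipped, split_shipment, stock_low} — 11 facts.

11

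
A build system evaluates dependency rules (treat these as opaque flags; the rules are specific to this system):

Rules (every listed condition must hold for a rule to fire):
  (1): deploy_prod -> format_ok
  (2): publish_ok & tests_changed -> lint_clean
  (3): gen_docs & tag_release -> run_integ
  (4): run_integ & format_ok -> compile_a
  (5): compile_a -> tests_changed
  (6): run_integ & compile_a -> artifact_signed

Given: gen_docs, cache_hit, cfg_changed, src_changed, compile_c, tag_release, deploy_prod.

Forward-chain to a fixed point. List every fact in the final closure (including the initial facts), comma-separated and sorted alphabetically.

Round 1: (1) [deploy_prod -> format_ok]; (3) [gen_docs & tag_release -> run_integ]. New: format_ok, run_integ.
Round 2: (4) [run_integ & format_ok -> compile_a]. New: compile_a.
Round 3: (5) [compile_a -> tests_changed]; (6) [run_integ & compile_a -> artifact_signed]. New: tests_changed, artifact_signed.

artifact_signed, cache_hit, cfg_changed, compile_a, compile_c, deploy_prod, format_ok, gen_docs, run_integ, src_changed, tag_release, tests_changed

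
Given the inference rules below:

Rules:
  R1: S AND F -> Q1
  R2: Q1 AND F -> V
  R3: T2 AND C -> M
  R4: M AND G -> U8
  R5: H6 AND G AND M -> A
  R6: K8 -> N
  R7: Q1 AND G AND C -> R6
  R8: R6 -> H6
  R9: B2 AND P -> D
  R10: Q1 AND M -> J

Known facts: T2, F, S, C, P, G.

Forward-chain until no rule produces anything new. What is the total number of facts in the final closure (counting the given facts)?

14

[1] R1 [S AND F -> Q1]; R3 [T2 AND C -> M]. ⇒ new: Q1, M.
[2] R2 [Q1 AND F -> V]; R4 [M AND G -> U8]; R7 [Q1 AND G AND C -> R6]; R10 [Q1 AND M -> J]. ⇒ new: V, U8, R6, J.
[3] R8 [R6 -> H6]. ⇒ new: H6.
[4] R5 [H6 AND G AND M -> A]. ⇒ new: A.
Closure: {A, C, F, G, H6, J, M, P, Q1, R6, S, T2, U8, V} — 14 facts.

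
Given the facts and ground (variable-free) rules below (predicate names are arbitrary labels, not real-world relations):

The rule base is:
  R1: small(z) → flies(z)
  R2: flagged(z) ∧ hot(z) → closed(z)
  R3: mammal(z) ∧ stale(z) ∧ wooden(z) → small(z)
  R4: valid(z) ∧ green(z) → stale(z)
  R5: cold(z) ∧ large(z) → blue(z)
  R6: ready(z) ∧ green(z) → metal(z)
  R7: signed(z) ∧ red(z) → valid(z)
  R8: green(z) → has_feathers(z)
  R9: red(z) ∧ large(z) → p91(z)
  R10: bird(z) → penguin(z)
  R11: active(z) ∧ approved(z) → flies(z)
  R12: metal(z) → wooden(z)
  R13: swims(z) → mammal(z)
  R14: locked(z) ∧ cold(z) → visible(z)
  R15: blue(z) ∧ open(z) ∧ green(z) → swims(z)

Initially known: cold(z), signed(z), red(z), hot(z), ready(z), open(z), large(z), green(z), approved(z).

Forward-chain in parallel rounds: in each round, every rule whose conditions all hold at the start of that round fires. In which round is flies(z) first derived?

5

Round 1 fires R5, R6, R7, R8, R9, giving blue(z), metal(z), valid(z), has_feathers(z), p91(z).
Round 2 fires R4, R12, R15, giving stale(z), wooden(z), swims(z).
Round 3 fires R13, giving mammal(z).
Round 4 fires R3, giving small(z).
Round 5 fires R1, giving flies(z).
flies(z) first appears in round 5.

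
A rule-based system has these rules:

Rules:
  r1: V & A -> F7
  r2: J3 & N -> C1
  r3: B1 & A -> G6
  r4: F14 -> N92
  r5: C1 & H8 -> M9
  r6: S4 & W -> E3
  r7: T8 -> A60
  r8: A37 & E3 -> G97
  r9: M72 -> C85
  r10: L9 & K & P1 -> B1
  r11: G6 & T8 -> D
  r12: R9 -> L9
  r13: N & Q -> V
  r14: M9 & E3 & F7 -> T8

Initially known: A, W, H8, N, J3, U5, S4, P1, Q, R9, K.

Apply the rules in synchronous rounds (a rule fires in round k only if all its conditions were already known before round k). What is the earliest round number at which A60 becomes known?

4

[1] r2 [J3 & N -> C1]; r6 [S4 & W -> E3]; r12 [R9 -> L9]; r13 [N & Q -> V]. ⇒ new: C1, E3, L9, V.
[2] r1 [V & A -> F7]; r5 [C1 & H8 -> M9]; r10 [L9 & K & P1 -> B1]. ⇒ new: F7, M9, B1.
[3] r3 [B1 & A -> G6]; r14 [M9 & E3 & F7 -> T8]. ⇒ new: G6, T8.
[4] r7 [T8 -> A60]; r11 [G6 & T8 -> D]. ⇒ new: A60, D.
A60 first appears in round 4.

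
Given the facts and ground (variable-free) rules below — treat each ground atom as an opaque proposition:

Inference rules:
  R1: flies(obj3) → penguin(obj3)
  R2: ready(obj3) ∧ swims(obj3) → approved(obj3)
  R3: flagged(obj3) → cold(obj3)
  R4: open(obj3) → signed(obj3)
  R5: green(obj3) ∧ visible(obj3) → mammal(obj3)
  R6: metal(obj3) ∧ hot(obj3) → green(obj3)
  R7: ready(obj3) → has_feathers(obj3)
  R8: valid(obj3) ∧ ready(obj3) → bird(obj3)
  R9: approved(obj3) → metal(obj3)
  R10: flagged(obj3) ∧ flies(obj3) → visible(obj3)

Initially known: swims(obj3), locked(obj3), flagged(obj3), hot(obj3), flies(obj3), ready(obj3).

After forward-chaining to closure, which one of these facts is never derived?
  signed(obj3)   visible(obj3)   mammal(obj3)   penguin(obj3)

[1] R1 [flies(obj3) → penguin(obj3)]; R2 [ready(obj3) ∧ swims(obj3) → approved(obj3)]; R3 [flagged(obj3) → cold(obj3)]; R7 [ready(obj3) → has_feathers(obj3)]; R10 [flagged(obj3) ∧ flies(obj3) → visible(obj3)]. ⇒ new: penguin(obj3), approved(obj3), cold(obj3), has_feathers(obj3), visible(obj3).
[2] R9 [approved(obj3) → metal(obj3)]. ⇒ new: metal(obj3).
[3] R6 [metal(obj3) ∧ hot(obj3) → green(obj3)]. ⇒ new: green(obj3).
[4] R5 [green(obj3) ∧ visible(obj3) → mammal(obj3)]. ⇒ new: mammal(obj3).
Derived: mammal(obj3) (round 4), penguin(obj3) (round 1), visible(obj3) (round 1). signed(obj3) never appears in any round.

signed(obj3)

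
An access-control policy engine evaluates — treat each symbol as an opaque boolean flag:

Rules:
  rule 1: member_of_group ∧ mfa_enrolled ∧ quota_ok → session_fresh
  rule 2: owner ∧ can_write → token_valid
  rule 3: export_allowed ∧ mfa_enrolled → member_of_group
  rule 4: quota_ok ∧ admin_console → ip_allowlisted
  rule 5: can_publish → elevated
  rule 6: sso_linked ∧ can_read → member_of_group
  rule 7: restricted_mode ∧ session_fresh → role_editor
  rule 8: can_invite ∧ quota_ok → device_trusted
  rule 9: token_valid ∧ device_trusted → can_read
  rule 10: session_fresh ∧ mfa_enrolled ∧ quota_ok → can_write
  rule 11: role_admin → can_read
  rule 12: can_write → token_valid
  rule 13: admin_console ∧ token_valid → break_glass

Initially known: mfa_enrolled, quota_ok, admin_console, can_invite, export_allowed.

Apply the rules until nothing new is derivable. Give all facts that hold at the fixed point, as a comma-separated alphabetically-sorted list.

Round 1 fires rule 3, rule 4, rule 8, giving member_of_group, ip_allowlisted, device_trusted.
Round 2 fires rule 1, giving session_fresh.
Round 3 fires rule 10, giving can_write.
Round 4 fires rule 12, giving token_valid.
Round 5 fires rule 9, rule 13, giving can_read, break_glass.

admin_console, break_glass, can_invite, can_read, can_write, device_trusted, export_allowed, ip_allowlisted, member_of_group, mfa_enrolled, quota_ok, session_fresh, token_valid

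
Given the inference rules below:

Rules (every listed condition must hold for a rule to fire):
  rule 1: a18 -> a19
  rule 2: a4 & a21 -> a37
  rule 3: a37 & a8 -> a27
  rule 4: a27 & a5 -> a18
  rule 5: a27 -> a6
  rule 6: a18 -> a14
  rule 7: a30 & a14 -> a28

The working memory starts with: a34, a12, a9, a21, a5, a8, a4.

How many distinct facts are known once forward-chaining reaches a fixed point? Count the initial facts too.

13

Round 1 fires rule 2, giving a37.
Round 2 fires rule 3, giving a27.
Round 3 fires rule 4, rule 5, giving a18, a6.
Round 4 fires rule 1, rule 6, giving a19, a14.
Closure: {a12, a14, a18, a19, a21, a27, a34, a37, a4, a5, a6, a8, a9} — 13 facts.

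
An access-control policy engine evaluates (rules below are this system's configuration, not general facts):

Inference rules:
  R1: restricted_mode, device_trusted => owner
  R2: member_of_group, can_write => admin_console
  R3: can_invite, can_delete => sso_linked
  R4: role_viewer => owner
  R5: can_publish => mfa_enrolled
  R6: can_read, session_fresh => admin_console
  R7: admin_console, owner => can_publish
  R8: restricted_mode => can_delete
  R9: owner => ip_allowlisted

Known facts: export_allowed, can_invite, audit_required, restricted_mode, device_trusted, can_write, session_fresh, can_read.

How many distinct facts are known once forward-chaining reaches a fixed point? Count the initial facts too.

15

Round 1 fires R1, R6, R8, giving owner, admin_console, can_delete.
Round 2 fires R3, R7, R9, giving sso_linked, can_publish, ip_allowlisted.
Round 3 fires R5, giving mfa_enrolled.
Closure: {admin_console, audit_required, can_delete, can_invite, can_publish, can_read, can_write, device_trusted, export_allowed, ip_allowlisted, mfa_enrolled, owner, restricted_mode, session_fresh, sso_linked} — 15 facts.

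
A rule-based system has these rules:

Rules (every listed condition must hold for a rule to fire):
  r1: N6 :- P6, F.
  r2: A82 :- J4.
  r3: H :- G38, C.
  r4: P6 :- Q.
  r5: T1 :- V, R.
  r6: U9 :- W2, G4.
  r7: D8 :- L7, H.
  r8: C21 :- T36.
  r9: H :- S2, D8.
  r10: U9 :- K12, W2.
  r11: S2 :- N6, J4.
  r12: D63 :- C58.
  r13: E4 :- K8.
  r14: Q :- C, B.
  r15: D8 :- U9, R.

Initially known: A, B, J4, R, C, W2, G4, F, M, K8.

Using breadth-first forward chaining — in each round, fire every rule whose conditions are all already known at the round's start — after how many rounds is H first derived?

Round 1: r2 [A82 :- J4.]; r6 [U9 :- W2, G4.]; r13 [E4 :- K8.]; r14 [Q :- C, B.]. Adds A82, U9, E4, Q.
Round 2: r4 [P6 :- Q.]; r15 [D8 :- U9, R.]. Adds P6, D8.
Round 3: r1 [N6 :- P6, F.]. Adds N6.
Round 4: r11 [S2 :- N6, J4.]. Adds S2.
Round 5: r9 [H :- S2, D8.]. Adds H.
H first appears in round 5.

5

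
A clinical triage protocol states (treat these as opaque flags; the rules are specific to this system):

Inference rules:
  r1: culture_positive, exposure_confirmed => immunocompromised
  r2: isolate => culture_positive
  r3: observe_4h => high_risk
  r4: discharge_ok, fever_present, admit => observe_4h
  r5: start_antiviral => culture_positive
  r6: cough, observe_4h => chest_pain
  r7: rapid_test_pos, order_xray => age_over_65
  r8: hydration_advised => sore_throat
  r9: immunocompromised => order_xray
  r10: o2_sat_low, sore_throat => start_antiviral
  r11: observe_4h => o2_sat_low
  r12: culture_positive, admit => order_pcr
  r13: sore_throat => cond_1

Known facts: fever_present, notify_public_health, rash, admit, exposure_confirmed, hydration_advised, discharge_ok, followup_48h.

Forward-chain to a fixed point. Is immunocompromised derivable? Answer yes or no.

yes

Round 1 — r4, r8, derive observe_4h, sore_throat.
Round 2 — r3, r11, r13, derive high_risk, o2_sat_low, cond_1.
Round 3 — r10, derive start_antiviral.
Round 4 — r5, derive culture_positive.
Round 5 — r1, r12, derive immunocompromised, order_pcr.
Round 6 — r9, derive order_xray.
immunocompromised appears in round 5, so it is derivable.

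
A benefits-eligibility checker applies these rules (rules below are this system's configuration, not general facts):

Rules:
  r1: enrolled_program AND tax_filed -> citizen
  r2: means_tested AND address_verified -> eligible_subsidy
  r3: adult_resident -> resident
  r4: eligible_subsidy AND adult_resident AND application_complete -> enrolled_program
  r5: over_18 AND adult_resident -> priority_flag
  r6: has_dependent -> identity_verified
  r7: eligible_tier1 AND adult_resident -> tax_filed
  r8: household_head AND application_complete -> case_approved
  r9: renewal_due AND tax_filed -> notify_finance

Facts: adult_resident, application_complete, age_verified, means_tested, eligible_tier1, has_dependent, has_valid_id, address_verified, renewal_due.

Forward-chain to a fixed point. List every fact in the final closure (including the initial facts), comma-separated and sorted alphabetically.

address_verified, adult_resident, age_verified, application_complete, citizen, eligible_subsidy, eligible_tier1, enrolled_program, has_dependent, has_valid_id, identity_verified, means_tested, notify_finance, renewal_due, resident, tax_filed

Round 1: r2 [means_tested AND address_verified -> eligible_subsidy]; r3 [adult_resident -> resident]; r6 [has_dependent -> identity_verified]; r7 [eligible_tier1 AND adult_resident -> tax_filed]. Adds eligible_subsidy, resident, identity_verified, tax_filed.
Round 2: r4 [eligible_subsidy AND adult_resident AND application_complete -> enrolled_program]; r9 [renewal_due AND tax_filed -> notify_finance]. Adds enrolled_program, notify_finance.
Round 3: r1 [enrolled_program AND tax_filed -> citizen]. Adds citizen.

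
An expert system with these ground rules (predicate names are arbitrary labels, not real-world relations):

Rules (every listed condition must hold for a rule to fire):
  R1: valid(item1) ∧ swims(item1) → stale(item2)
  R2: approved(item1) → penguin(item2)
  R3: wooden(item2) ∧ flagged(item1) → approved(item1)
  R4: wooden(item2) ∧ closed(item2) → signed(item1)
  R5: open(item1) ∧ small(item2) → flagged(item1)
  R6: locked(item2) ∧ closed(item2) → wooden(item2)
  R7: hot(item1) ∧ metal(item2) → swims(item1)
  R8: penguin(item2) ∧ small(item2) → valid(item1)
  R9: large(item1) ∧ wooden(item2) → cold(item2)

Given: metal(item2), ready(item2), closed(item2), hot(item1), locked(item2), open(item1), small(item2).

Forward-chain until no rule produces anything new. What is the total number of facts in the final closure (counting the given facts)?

Round 1 — R5, R6, R7, derive flagged(item1), wooden(item2), swims(item1).
Round 2 — R3, R4, derive approved(item1), signed(item1).
Round 3 — R2, derive penguin(item2).
Round 4 — R8, derive valid(item1).
Round 5 — R1, derive stale(item2).
Closure: {approved(item1), closed(item2), flagged(item1), hot(item1), locked(item2), metal(item2), open(item1), penguin(item2), ready(item2), signed(item1), small(item2), stale(item2), swims(item1), valid(item1), wooden(item2)} — 15 facts.

15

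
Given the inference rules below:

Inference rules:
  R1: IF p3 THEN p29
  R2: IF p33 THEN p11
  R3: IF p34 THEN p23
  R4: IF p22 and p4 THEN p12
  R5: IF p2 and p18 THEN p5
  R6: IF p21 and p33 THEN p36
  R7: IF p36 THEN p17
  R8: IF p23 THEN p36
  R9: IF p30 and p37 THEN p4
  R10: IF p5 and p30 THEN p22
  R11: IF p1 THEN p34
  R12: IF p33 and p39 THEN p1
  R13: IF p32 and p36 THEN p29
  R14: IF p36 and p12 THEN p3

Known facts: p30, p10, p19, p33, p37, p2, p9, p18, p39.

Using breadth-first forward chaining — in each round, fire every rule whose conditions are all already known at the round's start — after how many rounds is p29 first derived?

[1] R2 [IF p33 THEN p11]; R5 [IF p2 and p18 THEN p5]; R9 [IF p30 and p37 THEN p4]; R12 [IF p33 and p39 THEN p1]. ⇒ new: p11, p5, p4, p1.
[2] R10 [IF p5 and p30 THEN p22]; R11 [IF p1 THEN p34]. ⇒ new: p22, p34.
[3] R3 [IF p34 THEN p23]; R4 [IF p22 and p4 THEN p12]. ⇒ new: p23, p12.
[4] R8 [IF p23 THEN p36]. ⇒ new: p36.
[5] R7 [IF p36 THEN p17]; R14 [IF p36 and p12 THEN p3]. ⇒ new: p17, p3.
[6] R1 [IF p3 THEN p29]. ⇒ new: p29.
p29 first appears in round 6.

6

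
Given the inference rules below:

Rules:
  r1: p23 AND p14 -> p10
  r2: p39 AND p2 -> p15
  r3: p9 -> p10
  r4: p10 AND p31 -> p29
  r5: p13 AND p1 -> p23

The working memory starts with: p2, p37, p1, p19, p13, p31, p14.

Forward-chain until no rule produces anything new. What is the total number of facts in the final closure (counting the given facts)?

10

Round 1 fires r5, giving p23.
Round 2 fires r1, giving p10.
Round 3 fires r4, giving p29.
Closure: {p1, p10, p13, p14, p19, p2, p23, p29, p31, p37} — 10 facts.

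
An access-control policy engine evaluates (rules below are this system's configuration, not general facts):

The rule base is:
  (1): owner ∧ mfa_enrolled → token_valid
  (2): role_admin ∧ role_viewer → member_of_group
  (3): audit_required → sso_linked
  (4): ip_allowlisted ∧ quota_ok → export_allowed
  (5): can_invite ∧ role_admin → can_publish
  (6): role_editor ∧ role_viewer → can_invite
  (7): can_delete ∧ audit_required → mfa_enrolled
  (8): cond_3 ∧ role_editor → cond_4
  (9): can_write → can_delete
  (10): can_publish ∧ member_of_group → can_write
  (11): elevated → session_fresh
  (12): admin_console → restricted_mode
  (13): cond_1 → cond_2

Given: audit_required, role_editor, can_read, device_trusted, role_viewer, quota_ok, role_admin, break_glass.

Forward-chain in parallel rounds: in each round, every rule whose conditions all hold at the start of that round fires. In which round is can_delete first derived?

4

Round 1: (2) [role_admin ∧ role_viewer → member_of_group]; (3) [audit_required → sso_linked]; (6) [role_editor ∧ role_viewer → can_invite]. New: member_of_group, sso_linked, can_invite.
Round 2: (5) [can_invite ∧ role_admin → can_publish]. New: can_publish.
Round 3: (10) [can_publish ∧ member_of_group → can_write]. New: can_write.
Round 4: (9) [can_write → can_delete]. New: can_delete.
can_delete first appears in round 4.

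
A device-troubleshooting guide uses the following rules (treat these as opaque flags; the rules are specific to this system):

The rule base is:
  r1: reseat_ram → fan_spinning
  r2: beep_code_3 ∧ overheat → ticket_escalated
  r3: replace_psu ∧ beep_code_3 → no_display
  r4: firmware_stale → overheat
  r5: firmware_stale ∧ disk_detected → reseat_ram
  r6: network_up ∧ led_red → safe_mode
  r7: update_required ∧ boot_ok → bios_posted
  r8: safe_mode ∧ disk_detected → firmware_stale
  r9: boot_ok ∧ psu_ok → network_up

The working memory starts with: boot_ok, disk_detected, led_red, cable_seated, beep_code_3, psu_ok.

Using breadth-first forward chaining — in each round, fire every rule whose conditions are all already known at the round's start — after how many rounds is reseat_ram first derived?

Round 1: r9 [boot_ok ∧ psu_ok → network_up]. Adds network_up.
Round 2: r6 [network_up ∧ led_red → safe_mode]. Adds safe_mode.
Round 3: r8 [safe_mode ∧ disk_detected → firmware_stale]. Adds firmware_stale.
Round 4: r4 [firmware_stale → overheat]; r5 [firmware_stale ∧ disk_detected → reseat_ram]. Adds overheat, reseat_ram.
reseat_ram first appears in round 4.

4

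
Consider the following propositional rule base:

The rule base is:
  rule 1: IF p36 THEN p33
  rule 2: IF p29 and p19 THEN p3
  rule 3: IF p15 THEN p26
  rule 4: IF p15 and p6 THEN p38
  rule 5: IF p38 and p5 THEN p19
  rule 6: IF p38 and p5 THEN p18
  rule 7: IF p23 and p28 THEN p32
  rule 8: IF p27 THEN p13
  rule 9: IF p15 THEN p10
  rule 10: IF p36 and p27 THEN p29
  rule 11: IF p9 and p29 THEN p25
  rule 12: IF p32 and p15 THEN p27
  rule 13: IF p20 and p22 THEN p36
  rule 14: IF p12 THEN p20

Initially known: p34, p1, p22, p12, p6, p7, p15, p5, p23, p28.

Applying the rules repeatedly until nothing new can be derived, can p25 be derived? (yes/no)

Round 1: rule 3 [IF p15 THEN p26]; rule 4 [IF p15 and p6 THEN p38]; rule 7 [IF p23 and p28 THEN p32]; rule 9 [IF p15 THEN p10]; rule 14 [IF p12 THEN p20]. Adds p26, p38, p32, p10, p20.
Round 2: rule 5 [IF p38 and p5 THEN p19]; rule 6 [IF p38 and p5 THEN p18]; rule 12 [IF p32 and p15 THEN p27]; rule 13 [IF p20 and p22 THEN p36]. Adds p19, p18, p27, p36.
Round 3: rule 1 [IF p36 THEN p33]; rule 8 [IF p27 THEN p13]; rule 10 [IF p36 and p27 THEN p29]. Adds p33, p13, p29.
Round 4: rule 2 [IF p29 and p19 THEN p3]. Adds p3.
Fixed point reached. p25 is concluded only by rule 11; rule 11 needs p9 (never derived).

no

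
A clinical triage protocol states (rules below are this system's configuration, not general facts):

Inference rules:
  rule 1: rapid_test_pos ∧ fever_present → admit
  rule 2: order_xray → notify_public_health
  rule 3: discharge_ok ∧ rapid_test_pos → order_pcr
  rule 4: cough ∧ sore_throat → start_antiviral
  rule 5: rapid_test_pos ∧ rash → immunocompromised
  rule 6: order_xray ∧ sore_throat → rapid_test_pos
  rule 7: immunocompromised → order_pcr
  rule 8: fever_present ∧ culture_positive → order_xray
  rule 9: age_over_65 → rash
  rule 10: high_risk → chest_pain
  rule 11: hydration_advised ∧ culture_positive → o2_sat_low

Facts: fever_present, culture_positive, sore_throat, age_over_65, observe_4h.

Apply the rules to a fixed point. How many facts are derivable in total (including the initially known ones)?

Round 1: rule 8 [fever_present ∧ culture_positive → order_xray]; rule 9 [age_over_65 → rash]. Adds order_xray, rash.
Round 2: rule 2 [order_xray → notify_public_health]; rule 6 [order_xray ∧ sore_throat → rapid_test_pos]. Adds notify_public_health, rapid_test_pos.
Round 3: rule 1 [rapid_test_pos ∧ fever_present → admit]; rule 5 [rapid_test_pos ∧ rash → immunocompromised]. Adds admit, immunocompromised.
Round 4: rule 7 [immunocompromised → order_pcr]. Adds order_pcr.
Closure: {admit, age_over_65, culture_positive, fever_present, immunocompromised, notify_public_health, observe_4h, order_pcr, order_xray, rapid_test_pos, rash, sore_throat} — 12 facts.

12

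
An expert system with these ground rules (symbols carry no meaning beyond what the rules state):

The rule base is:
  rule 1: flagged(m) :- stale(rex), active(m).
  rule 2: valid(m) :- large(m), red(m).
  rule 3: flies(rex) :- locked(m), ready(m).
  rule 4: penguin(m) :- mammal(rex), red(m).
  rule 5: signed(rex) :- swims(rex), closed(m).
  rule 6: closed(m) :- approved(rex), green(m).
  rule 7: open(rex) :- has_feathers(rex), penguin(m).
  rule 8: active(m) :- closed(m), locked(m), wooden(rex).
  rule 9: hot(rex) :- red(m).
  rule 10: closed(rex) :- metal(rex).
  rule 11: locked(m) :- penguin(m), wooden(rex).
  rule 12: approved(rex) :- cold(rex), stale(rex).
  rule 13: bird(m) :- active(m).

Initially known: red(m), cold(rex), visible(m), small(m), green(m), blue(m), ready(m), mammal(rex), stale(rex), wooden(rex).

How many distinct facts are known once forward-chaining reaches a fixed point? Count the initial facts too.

Round 1: rule 4 [penguin(m) :- mammal(rex), red(m).]; rule 9 [hot(rex) :- red(m).]; rule 12 [approved(rex) :- cold(rex), stale(rex).]. New: penguin(m), hot(rex), approved(rex).
Round 2: rule 6 [closed(m) :- approved(rex), green(m).]; rule 11 [locked(m) :- penguin(m), wooden(rex).]. New: closed(m), locked(m).
Round 3: rule 3 [flies(rex) :- locked(m), ready(m).]; rule 8 [active(m) :- closed(m), locked(m), wooden(rex).]. New: flies(rex), active(m).
Round 4: rule 1 [flagged(m) :- stale(rex), active(m).]; rule 13 [bird(m) :- active(m).]. New: flagged(m), bird(m).
Closure: {active(m), approved(rex), bird(m), blue(m), closed(m), cold(rex), flagged(m), flies(rex), green(m), hot(rex), locked(m), mammal(rex), penguin(m), ready(m), red(m), small(m), stale(rex), visible(m), wooden(rex)} — 19 facts.

19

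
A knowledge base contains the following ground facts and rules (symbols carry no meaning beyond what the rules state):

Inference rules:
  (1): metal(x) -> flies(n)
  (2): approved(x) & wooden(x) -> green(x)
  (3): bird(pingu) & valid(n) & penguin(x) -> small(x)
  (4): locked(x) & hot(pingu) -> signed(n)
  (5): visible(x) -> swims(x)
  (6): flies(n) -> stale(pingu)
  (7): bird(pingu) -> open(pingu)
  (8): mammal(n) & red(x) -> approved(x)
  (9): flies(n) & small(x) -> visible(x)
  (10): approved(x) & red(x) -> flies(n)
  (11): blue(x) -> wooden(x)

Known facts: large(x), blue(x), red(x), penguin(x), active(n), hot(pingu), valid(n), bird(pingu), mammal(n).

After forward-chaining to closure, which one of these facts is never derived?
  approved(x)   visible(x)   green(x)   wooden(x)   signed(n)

signed(n)

Round 1 fires (3), (7), (8), (11), giving small(x), open(pingu), approved(x), wooden(x).
Round 2 fires (2), (10), giving green(x), flies(n).
Round 3 fires (6), (9), giving stale(pingu), visible(x).
Round 4 fires (5), giving swims(x).
Derived: wooden(x) (round 1), green(x) (round 2), approved(x) (round 1), visible(x) (round 3). signed(n) never appears in any round.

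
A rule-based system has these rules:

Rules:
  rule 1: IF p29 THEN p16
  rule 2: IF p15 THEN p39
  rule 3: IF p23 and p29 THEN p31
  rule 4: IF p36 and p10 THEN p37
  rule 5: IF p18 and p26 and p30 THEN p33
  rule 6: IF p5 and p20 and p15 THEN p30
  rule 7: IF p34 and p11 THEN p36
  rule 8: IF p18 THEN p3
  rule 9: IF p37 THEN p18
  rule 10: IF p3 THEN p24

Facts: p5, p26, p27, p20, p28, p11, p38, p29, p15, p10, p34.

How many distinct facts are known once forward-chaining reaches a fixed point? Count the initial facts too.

20

Round 1 fires rule 1, rule 2, rule 6, rule 7, giving p16, p39, p30, p36.
Round 2 fires rule 4, giving p37.
Round 3 fires rule 9, giving p18.
Round 4 fires rule 5, rule 8, giving p33, p3.
Round 5 fires rule 10, giving p24.
Closure: {p10, p11, p15, p16, p18, p20, p24, p26, p27, p28, p29, p3, p30, p33, p34, p36, p37, p38, p39, p5} — 20 facts.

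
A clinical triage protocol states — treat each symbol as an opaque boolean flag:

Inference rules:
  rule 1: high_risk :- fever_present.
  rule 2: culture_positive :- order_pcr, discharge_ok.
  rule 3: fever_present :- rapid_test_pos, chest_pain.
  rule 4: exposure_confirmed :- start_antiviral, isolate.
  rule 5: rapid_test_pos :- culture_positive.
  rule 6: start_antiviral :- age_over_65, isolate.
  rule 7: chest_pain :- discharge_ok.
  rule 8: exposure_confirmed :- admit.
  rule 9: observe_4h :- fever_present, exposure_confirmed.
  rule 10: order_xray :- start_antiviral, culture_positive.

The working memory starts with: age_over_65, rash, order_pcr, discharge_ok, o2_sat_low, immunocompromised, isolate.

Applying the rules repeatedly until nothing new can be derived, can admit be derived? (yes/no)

Round 1: rule 2 [culture_positive :- order_pcr, discharge_ok.]; rule 6 [start_antiviral :- age_over_65, isolate.]; rule 7 [chest_pain :- discharge_ok.]. Adds culture_positive, start_antiviral, chest_pain.
Round 2: rule 4 [exposure_confirmed :- start_antiviral, isolate.]; rule 5 [rapid_test_pos :- culture_positive.]; rule 10 [order_xray :- start_antiviral, culture_positive.]. Adds exposure_confirmed, rapid_test_pos, order_xray.
Round 3: rule 3 [fever_present :- rapid_test_pos, chest_pain.]. Adds fever_present.
Round 4: rule 1 [high_risk :- fever_present.]; rule 9 [observe_4h :- fever_present, exposure_confirmed.]. Adds high_risk, observe_4h.
Fixed point reached. No rule has admit as a consequent, and it is not given.

no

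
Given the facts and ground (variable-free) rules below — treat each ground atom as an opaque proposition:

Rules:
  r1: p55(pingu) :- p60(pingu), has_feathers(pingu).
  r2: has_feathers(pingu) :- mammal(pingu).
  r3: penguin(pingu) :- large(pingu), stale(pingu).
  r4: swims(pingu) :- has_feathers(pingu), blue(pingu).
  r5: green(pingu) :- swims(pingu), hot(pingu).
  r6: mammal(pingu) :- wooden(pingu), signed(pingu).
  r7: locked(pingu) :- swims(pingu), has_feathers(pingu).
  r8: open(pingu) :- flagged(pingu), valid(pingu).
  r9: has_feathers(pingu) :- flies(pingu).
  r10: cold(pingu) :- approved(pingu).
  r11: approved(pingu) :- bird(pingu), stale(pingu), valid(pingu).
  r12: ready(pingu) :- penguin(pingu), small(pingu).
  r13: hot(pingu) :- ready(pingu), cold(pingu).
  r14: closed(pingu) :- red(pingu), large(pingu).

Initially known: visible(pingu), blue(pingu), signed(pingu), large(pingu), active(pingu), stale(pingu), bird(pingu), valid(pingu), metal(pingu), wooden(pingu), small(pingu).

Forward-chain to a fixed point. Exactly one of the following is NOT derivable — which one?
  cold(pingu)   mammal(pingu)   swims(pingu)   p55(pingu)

Round 1 — r3, r6, r11, derive penguin(pingu), mammal(pingu), approved(pingu).
Round 2 — r2, r10, r12, derive has_feathers(pingu), cold(pingu), ready(pingu).
Round 3 — r4, r13, derive swims(pingu), hot(pingu).
Round 4 — r5, r7, derive green(pingu), locked(pingu).
Derived: mammal(pingu) (round 1), cold(pingu) (round 2), swims(pingu) (round 3). p55(pingu) never appears in any round.

p55(pingu)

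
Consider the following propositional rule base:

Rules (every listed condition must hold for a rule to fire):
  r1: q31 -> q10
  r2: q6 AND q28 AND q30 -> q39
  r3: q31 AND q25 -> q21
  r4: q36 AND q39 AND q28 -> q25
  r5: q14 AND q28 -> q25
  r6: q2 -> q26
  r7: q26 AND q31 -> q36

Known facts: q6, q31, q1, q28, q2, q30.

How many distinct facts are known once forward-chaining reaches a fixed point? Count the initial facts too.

12

Round 1: r1 [q31 -> q10]; r2 [q6 AND q28 AND q30 -> q39]; r6 [q2 -> q26]. Adds q10, q39, q26.
Round 2: r7 [q26 AND q31 -> q36]. Adds q36.
Round 3: r4 [q36 AND q39 AND q28 -> q25]. Adds q25.
Round 4: r3 [q31 AND q25 -> q21]. Adds q21.
Closure: {q1, q10, q2, q21, q25, q26, q28, q30, q31, q36, q39, q6} — 12 facts.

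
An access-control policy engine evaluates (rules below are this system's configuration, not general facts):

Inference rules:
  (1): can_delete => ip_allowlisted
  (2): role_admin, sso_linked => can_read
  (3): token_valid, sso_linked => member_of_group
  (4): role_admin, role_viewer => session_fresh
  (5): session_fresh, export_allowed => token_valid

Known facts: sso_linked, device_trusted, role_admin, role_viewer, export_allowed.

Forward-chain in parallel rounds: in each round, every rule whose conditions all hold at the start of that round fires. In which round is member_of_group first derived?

3

Round 1 fires (2), (4), giving can_read, session_fresh.
Round 2 fires (5), giving token_valid.
Round 3 fires (3), giving member_of_group.
member_of_group first appears in round 3.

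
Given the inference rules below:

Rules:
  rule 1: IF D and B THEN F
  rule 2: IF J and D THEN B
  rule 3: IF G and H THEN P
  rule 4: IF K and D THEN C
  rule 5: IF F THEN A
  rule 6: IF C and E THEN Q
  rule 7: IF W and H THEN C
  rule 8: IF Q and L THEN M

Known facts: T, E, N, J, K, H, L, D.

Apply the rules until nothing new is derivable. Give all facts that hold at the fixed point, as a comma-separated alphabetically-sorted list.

A, B, C, D, E, F, H, J, K, L, M, N, Q, T

Round 1 — rule 2, rule 4, derive B, C.
Round 2 — rule 1, rule 6, derive F, Q.
Round 3 — rule 5, rule 8, derive A, M.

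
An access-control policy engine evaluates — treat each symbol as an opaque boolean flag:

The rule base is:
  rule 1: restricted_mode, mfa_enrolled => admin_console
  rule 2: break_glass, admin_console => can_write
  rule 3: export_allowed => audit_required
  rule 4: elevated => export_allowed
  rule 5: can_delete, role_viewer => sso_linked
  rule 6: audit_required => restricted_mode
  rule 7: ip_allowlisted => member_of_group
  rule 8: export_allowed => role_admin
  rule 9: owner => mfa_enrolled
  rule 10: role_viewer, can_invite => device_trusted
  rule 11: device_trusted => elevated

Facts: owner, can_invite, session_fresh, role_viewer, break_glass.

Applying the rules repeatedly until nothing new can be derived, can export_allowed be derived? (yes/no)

yes

Round 1: rule 9 [owner => mfa_enrolled]; rule 10 [role_viewer, can_invite => device_trusted]. Adds mfa_enrolled, device_trusted.
Round 2: rule 11 [device_trusted => elevated]. Adds elevated.
Round 3: rule 4 [elevated => export_allowed]. Adds export_allowed.
Round 4: rule 3 [export_allowed => audit_required]; rule 8 [export_allowed => role_admin]. Adds audit_required, role_admin.
Round 5: rule 6 [audit_required => restricted_mode]. Adds restricted_mode.
Round 6: rule 1 [restricted_mode, mfa_enrolled => admin_console]. Adds admin_console.
Round 7: rule 2 [break_glass, admin_console => can_write]. Adds can_write.
export_allowed appears in round 3, so it is derivable.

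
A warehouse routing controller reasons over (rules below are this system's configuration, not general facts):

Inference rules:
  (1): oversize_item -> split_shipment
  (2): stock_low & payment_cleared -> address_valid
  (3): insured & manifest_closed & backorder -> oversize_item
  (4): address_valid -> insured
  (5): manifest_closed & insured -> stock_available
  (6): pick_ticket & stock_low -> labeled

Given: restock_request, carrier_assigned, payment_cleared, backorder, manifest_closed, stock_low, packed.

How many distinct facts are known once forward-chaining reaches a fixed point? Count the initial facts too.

Round 1: (2) [stock_low & payment_cleared -> address_valid]. Adds address_valid.
Round 2: (4) [address_valid -> insured]. Adds insured.
Round 3: (3) [insured & manifest_closed & backorder -> oversize_item]; (5) [manifest_closed & insured -> stock_available]. Adds oversize_item, stock_available.
Round 4: (1) [oversize_item -> split_shipment]. Adds split_shipment.
Closure: {address_valid, backorder, carrier_assigned, insured, manifest_closed, oversize_item, packed, payment_cleared, restock_request, split_shipment, stock_available, stock_low} — 12 facts.

12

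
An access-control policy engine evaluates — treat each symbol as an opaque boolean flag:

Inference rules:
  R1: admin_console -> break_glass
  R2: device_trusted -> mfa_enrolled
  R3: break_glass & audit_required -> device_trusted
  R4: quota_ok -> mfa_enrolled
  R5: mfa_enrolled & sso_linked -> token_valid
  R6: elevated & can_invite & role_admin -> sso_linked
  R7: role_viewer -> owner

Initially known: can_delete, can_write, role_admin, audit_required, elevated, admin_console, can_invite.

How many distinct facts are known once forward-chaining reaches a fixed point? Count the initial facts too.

Round 1 — R1, R6, derive break_glass, sso_linked.
Round 2 — R3, derive device_trusted.
Round 3 — R2, derive mfa_enrolled.
Round 4 — R5, derive token_valid.
Closure: {admin_console, audit_required, break_glass, can_delete, can_invite, can_write, device_trusted, elevated, mfa_enrolled, role_admin, sso_linked, token_valid} — 12 facts.

12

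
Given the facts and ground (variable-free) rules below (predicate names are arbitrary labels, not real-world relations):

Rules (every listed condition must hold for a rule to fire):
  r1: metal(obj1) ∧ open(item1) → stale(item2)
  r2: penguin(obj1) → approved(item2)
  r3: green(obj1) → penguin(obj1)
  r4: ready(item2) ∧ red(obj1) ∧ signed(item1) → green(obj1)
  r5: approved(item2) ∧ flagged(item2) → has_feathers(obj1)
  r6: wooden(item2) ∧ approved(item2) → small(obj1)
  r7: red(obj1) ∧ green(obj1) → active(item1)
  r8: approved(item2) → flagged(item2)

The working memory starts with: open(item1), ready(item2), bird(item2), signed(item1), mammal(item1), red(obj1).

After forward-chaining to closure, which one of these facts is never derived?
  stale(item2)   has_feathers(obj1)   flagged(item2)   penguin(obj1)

stale(item2)

Round 1: r4 [ready(item2) ∧ red(obj1) ∧ signed(item1) → green(obj1)]. New: green(obj1).
Round 2: r3 [green(obj1) → penguin(obj1)]; r7 [red(obj1) ∧ green(obj1) → active(item1)]. New: penguin(obj1), active(item1).
Round 3: r2 [penguin(obj1) → approved(item2)]. New: approved(item2).
Round 4: r8 [approved(item2) → flagged(item2)]. New: flagged(item2).
Round 5: r5 [approved(item2) ∧ flagged(item2) → has_feathers(obj1)]. New: has_feathers(obj1).
Derived: flagged(item2) (round 4), penguin(obj1) (round 2), has_feathers(obj1) (round 5). stale(item2) never appears in any round.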